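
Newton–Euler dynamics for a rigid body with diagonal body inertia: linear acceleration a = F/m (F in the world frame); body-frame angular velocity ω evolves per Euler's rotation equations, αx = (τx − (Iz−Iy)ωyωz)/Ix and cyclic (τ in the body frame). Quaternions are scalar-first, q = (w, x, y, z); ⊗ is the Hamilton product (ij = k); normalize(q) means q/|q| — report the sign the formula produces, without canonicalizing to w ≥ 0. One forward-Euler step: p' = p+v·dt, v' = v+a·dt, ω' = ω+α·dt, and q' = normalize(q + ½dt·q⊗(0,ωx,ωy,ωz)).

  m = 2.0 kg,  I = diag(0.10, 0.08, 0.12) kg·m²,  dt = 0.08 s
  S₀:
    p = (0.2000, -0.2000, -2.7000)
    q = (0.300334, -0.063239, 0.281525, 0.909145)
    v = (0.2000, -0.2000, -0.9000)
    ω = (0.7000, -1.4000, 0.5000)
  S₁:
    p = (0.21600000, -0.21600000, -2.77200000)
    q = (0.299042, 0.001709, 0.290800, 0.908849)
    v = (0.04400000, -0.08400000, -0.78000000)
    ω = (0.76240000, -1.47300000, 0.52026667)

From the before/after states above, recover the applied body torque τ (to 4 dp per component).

τ = (0.0500, -0.0800, 0.0500)

ω₁ − ω₀ = (0.06240000, -0.07300000, 0.02026667)
applied torque τ = (0.0500, -0.0800, 0.0500)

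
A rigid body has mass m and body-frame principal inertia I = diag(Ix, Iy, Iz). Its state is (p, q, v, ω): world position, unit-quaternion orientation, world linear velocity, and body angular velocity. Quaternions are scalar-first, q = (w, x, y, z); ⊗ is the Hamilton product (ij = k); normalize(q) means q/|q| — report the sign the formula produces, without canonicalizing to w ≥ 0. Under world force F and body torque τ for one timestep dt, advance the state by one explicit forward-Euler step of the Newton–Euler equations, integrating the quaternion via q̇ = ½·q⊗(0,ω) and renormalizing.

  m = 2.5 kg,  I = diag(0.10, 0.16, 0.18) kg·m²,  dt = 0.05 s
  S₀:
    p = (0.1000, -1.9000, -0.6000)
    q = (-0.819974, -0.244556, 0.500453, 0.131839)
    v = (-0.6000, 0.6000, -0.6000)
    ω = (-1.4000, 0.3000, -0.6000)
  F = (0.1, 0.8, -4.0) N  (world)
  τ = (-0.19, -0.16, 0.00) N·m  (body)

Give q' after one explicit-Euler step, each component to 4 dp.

2q̇ = q⊗(0,ω) = (-0.4134109, 0.8081401, -0.5773004, 1.1192518)
q' = normalize(q + ½dt·q⊗(0,ω)) = (-0.8297, -0.2242, 0.4857, 0.1597)

q' = (-0.8297, -0.2242, 0.4857, 0.1597)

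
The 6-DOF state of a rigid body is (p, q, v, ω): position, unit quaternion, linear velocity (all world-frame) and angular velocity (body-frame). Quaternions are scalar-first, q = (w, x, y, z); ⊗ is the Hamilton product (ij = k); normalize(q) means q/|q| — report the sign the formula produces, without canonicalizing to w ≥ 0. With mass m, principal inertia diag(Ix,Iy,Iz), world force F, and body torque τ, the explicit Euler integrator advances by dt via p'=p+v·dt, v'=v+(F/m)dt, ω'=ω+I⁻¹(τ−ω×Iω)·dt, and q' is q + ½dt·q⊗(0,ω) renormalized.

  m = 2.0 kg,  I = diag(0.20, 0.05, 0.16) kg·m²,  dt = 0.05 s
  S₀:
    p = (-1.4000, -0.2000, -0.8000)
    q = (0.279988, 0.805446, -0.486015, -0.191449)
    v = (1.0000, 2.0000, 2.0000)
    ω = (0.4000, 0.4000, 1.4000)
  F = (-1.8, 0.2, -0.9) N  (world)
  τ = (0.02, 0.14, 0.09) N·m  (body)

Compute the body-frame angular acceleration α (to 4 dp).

α = (-0.2080, 2.3520, 0.7125)

gyro term ω×Iω = (0.0616, 0.0224, -0.0240)
α = I⁻¹(τ − ω×Iω) = (-0.2080, 2.3520, 0.7125)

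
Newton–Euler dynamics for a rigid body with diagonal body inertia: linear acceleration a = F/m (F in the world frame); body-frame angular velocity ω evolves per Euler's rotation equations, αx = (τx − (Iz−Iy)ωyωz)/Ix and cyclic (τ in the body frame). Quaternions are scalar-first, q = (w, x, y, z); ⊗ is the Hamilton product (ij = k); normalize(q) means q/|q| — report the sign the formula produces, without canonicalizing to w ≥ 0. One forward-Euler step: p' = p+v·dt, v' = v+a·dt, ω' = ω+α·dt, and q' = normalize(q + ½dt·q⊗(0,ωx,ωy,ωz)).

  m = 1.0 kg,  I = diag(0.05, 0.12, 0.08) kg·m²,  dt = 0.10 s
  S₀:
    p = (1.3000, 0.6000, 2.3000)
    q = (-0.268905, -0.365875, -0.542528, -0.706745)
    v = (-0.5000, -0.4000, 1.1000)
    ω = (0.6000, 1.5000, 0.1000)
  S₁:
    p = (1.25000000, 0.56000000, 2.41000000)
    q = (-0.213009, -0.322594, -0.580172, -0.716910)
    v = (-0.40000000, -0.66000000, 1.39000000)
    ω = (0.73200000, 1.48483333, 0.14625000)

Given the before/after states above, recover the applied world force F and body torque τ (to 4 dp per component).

rate change Δω = (0.13200000, -0.01516667, 0.04625000)
applied torque τ = (0.0600, -0.0200, 0.1000)
v₁ − v₀ = (0.10000000, -0.26000000, 0.29000000)
F = m·Δv/dt = (1.0000, -2.6000, 2.9000)

F = (1.0000, -2.6000, 2.9000)
τ = (0.0600, -0.0200, 0.1000)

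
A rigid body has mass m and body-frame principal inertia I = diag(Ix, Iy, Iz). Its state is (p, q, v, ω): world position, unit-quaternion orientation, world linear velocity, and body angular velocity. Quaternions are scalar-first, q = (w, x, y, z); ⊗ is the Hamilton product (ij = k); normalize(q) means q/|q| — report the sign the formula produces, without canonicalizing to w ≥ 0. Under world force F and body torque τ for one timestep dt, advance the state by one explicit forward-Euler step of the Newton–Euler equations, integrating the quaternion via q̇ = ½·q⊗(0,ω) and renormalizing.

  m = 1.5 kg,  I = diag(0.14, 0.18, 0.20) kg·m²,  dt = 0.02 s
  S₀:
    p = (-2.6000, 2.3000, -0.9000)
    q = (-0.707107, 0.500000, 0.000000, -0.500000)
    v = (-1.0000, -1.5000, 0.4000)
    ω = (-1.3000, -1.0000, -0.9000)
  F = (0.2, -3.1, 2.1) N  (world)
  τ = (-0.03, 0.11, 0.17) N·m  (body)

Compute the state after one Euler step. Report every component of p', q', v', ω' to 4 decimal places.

a = F/m = (0.1333, -2.0667, 1.4000)
p + v·dt = (-2.6200, 2.2700, -0.8920)
new velocity v' = (-0.9973, -1.5413, 0.4280)
gyro term ω×Iω = (0.0180, -0.0702, 0.0520)
(τ − ω×Iω)/I = (-0.3429, 1.0011, 0.5900)
new body rate ω' = (-1.3069, -0.9800, -0.8882)
Hamilton product q⊗(0,ω) = (0.2000000, 0.4192391, 1.8071070, 0.1363963)
q + ½dt·q⊗(0,ω), renormalized = (-0.7050, 0.5041, 0.0181, -0.4985)

p' = (-2.6200, 2.2700, -0.8920)
q' = (-0.7050, 0.5041, 0.0181, -0.4985)
v' = (-0.9973, -1.5413, 0.4280)
ω' = (-1.3069, -0.9800, -0.8882)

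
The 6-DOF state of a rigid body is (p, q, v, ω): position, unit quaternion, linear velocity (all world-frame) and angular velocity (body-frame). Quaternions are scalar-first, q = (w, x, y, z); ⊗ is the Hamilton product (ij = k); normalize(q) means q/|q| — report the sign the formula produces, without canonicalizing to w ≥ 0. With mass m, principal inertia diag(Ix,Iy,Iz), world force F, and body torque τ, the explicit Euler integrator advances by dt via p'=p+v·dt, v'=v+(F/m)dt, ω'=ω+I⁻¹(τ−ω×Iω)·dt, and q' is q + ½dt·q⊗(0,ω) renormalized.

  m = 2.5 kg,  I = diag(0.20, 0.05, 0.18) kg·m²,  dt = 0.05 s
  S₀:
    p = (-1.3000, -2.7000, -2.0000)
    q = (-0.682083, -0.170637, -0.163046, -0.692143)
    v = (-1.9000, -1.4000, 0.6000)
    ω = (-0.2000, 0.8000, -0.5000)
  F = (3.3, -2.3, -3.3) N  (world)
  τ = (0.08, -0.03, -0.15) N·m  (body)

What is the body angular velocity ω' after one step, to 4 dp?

α = I⁻¹(τ − ω×Iω) = (0.6600, -0.6400, -0.9667)
new body rate ω' = (-0.1670, 0.7680, -0.5483)

ω' = (-0.1670, 0.7680, -0.5483)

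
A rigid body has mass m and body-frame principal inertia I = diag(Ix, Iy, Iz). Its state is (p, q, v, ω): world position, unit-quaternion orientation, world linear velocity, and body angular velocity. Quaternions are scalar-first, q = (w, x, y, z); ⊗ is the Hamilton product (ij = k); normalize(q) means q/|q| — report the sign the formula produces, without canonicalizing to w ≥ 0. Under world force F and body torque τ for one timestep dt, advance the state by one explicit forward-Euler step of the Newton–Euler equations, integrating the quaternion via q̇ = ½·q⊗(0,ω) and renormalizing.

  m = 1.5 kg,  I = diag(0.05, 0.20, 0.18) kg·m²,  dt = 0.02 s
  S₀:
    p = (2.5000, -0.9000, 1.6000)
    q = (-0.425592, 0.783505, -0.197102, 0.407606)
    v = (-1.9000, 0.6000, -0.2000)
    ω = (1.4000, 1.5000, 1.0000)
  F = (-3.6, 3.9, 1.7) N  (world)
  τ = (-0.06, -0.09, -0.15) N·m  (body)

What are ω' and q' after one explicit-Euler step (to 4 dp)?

ω' = (1.3880, 1.5092, 0.9483)
q' = (-0.4376, 0.7693, -0.2056, 0.4178)

α = I⁻¹(τ − ω×Iω) = (-0.6000, 0.4600, -2.5833)
ω' = ω + α·dt = (1.3880, 1.5092, 0.9483)
Hamilton product q⊗(0,ω) = (-1.2088600, -1.4043398, -0.8512446, 1.0256083)
updated quaternion q' = (-0.4376, 0.7693, -0.2056, 0.4178)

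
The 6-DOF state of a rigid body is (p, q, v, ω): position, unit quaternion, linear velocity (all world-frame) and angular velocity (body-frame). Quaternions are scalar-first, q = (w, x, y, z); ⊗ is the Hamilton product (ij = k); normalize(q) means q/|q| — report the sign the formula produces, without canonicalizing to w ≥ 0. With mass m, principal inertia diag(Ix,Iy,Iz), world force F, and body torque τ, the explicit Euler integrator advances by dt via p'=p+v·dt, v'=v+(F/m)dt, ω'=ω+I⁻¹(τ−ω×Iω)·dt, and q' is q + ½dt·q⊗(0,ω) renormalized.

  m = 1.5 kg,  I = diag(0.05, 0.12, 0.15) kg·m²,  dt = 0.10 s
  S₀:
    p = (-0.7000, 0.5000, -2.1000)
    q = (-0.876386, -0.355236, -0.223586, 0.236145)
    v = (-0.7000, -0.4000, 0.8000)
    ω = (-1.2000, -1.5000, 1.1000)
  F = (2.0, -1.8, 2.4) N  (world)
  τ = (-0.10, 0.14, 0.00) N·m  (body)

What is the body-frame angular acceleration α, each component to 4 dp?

gyro term ω×Iω = (-0.0495, 0.1320, 0.1260)
α = I⁻¹(τ − ω×Iω) = (-1.0100, 0.0667, -0.8400)

α = (-1.0100, 0.0667, -0.8400)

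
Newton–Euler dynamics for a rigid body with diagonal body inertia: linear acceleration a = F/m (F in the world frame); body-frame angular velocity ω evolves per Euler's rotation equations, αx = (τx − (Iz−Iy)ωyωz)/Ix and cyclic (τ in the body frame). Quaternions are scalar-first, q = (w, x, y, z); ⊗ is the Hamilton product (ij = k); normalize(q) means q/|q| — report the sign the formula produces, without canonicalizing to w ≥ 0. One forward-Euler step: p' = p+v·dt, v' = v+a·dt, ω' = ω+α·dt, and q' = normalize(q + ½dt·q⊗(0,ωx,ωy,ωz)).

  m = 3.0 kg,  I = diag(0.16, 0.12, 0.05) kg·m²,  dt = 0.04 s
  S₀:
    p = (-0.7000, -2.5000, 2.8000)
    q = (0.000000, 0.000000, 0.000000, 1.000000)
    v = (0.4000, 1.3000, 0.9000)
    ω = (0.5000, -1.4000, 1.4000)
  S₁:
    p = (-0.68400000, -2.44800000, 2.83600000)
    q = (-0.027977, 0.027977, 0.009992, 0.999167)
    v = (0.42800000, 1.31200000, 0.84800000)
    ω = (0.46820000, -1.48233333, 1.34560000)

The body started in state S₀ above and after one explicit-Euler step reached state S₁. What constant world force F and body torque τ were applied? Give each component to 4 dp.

ω₁ − ω₀ = (-0.03180000, -0.08233333, -0.05440000)
applied torque τ = (0.0100, -0.1700, -0.0400)
v₁ − v₀ = (0.02800000, 0.01200000, -0.05200000)
m·(v₁−v₀)/dt = (2.1000, 0.9000, -3.9000)

F = (2.1000, 0.9000, -3.9000)
τ = (0.0100, -0.1700, -0.0400)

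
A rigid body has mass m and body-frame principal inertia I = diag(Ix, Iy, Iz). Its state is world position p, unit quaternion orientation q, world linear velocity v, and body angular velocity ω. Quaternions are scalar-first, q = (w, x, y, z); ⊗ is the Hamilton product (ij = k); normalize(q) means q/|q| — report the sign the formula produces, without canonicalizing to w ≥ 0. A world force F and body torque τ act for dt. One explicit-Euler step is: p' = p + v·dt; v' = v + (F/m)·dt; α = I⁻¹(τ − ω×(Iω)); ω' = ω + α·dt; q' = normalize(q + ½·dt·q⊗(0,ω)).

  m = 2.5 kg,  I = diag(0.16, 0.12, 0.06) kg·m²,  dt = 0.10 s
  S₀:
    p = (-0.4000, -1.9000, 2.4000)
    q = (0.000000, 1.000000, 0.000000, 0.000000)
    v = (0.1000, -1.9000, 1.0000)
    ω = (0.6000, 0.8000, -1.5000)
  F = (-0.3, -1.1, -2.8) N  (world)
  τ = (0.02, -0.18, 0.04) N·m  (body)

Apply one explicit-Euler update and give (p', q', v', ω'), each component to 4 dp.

p' = (-0.3900, -2.0900, 2.5000)
q' = (-0.0299, 0.9960, 0.0747, 0.0398)
v' = (0.0880, -1.9440, 0.8880)
ω' = (0.5675, 0.7250, -1.4013)

a = F/m = (-0.1200, -0.4400, -1.1200)
p' = p + v·dt = (-0.3900, -2.0900, 2.5000)
v + (F/m)dt = (0.0880, -1.9440, 0.8880)
angular accel α = (-0.3250, -0.7500, 0.9867)
ω' = ω + α·dt = (0.5675, 0.7250, -1.4013)
2q̇ = q⊗(0,ω) = (-0.6000000, 0.0000000, 1.5000000, 0.8000000)
q + ½dt·q⊗(0,ω), renormalized = (-0.0299, 0.9960, 0.0747, 0.0398)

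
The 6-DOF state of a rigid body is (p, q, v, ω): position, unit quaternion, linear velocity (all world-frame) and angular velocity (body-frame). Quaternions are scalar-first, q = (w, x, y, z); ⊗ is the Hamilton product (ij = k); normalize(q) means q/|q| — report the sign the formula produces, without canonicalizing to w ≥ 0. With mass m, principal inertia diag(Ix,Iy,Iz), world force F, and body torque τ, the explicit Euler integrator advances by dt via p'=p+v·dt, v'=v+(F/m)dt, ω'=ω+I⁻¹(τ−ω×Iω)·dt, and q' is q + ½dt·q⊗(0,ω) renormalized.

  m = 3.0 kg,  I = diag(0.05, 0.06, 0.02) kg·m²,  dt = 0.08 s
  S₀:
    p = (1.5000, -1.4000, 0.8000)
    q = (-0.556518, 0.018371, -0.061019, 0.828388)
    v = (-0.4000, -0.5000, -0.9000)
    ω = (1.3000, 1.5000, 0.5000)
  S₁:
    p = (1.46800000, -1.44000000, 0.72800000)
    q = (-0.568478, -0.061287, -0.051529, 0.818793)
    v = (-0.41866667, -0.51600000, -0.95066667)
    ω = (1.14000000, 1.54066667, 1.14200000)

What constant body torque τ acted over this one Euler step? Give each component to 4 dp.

Δω = ω₁−ω₀ = (-0.16000000, 0.04066667, 0.64200000)
gyro term ω₀×Iω₀ = (-0.0300, 0.0195, 0.0195)
applied torque τ = (-0.1300, 0.0500, 0.1800)

τ = (-0.1300, 0.0500, 0.1800)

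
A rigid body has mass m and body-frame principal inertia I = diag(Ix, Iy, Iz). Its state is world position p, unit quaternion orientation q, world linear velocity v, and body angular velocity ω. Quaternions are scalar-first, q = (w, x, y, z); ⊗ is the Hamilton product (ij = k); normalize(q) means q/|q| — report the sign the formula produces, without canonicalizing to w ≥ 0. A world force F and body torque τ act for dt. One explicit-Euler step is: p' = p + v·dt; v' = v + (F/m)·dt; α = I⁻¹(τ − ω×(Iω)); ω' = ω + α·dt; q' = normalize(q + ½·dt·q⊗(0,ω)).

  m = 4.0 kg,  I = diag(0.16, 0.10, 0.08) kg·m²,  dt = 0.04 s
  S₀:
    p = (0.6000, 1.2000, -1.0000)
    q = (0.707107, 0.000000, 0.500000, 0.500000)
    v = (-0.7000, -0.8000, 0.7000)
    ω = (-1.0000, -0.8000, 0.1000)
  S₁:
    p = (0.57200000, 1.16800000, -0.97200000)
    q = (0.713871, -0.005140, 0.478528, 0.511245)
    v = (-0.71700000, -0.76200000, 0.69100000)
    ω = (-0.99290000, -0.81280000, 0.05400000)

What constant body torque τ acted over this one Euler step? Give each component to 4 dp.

τ = (0.0300, -0.0400, -0.1400)

ω₁ − ω₀ = (0.00710000, -0.01280000, -0.04600000)
precession coupling = (0.0016, -0.0080, -0.0480)
τ = I·(Δω/dt) + ω₀×(Iω₀) = (0.0300, -0.0400, -0.1400)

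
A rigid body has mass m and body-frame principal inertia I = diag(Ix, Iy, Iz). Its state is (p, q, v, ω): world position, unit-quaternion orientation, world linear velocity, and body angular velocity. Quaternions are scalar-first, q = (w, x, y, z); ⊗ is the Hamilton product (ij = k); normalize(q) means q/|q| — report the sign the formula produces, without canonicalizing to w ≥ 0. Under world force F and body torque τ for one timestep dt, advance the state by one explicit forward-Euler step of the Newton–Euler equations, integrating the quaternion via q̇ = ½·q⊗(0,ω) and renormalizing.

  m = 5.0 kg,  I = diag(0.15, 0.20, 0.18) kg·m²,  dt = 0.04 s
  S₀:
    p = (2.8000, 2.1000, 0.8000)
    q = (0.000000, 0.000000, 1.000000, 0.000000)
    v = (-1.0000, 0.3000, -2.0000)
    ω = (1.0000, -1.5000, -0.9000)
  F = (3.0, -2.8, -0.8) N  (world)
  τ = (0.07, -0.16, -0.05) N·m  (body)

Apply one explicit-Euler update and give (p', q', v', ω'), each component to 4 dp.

gyro term ω×Iω = (-0.0270, 0.0270, -0.0750)
α = I⁻¹(τ − ω×Iω) = (0.6467, -0.9350, 0.1389)
new body rate ω' = (1.0259, -1.5374, -0.8944)
q⊗(0,ω) = (1.5000000, -0.9000000, 0.0000000, -1.0000000)
q + ½dt·q⊗(0,ω), renormalized = (0.0300, -0.0180, 0.9992, -0.0200)
a = F/m = (0.6000, -0.5600, -0.1600)
p + v·dt = (2.7600, 2.1120, 0.7200)
new velocity v' = (-0.9760, 0.2776, -2.0064)

p' = (2.7600, 2.1120, 0.7200)
q' = (0.0300, -0.0180, 0.9992, -0.0200)
v' = (-0.9760, 0.2776, -2.0064)
ω' = (1.0259, -1.5374, -0.8944)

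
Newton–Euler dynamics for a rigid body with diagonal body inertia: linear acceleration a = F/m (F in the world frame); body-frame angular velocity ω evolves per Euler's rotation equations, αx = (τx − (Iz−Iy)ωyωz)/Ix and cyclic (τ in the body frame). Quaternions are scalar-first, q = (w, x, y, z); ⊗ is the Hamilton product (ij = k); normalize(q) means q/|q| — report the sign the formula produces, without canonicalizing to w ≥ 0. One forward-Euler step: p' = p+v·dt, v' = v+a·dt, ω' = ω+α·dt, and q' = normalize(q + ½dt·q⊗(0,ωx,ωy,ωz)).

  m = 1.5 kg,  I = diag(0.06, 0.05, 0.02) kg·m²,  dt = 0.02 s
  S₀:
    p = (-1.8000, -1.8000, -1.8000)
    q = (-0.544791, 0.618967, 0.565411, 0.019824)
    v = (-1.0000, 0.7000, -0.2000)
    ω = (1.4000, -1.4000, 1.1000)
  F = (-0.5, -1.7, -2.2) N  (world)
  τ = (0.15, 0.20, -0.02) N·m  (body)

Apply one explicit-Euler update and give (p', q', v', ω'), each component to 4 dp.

p' = (-1.8200, -1.7860, -1.8040)
q' = (-0.5456, 0.6177, 0.5664, -0.0027)
v' = (-1.0067, 0.6773, -0.2293)
ω' = (1.4346, -1.3446, 1.0604)

gyro term ω×Iω = (0.0462, 0.0616, 0.0196)
α = I⁻¹(τ − ω×Iω) = (1.7300, 2.7680, -1.9800)
new body rate ω' = (1.4346, -1.3446, 1.0604)
q⊗(0,ω) = (-0.0967848, -0.1130017, 0.1095973, -2.2573993)
q' = normalize(q + ½dt·q⊗(0,ω)) = (-0.5456, 0.6177, 0.5664, -0.0027)
linear accel F/m = (-0.3333, -1.1333, -1.4667)
p' = p + v·dt = (-1.8200, -1.7860, -1.8040)
new velocity v' = (-1.0067, 0.6773, -0.2293)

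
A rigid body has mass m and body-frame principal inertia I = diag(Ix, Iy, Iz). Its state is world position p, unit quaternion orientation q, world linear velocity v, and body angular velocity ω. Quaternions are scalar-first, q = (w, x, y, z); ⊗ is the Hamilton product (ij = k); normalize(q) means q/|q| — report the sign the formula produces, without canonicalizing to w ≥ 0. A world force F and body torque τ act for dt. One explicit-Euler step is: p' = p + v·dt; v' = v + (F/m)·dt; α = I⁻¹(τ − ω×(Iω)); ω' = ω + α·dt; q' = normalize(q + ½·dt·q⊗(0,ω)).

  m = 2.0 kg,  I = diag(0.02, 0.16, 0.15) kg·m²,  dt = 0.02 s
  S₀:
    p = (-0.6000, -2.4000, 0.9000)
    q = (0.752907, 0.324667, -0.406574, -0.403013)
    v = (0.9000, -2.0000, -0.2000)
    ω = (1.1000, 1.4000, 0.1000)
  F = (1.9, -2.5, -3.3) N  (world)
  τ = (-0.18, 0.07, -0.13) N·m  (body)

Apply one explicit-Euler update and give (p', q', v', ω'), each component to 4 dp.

linear accel F/m = (0.9500, -1.2500, -1.6500)
p' = p + v·dt = (-0.5820, -2.4400, 0.8960)
new velocity v' = (0.9190, -2.0250, -0.2330)
ω×(Iω) gyroscopic = (-0.0014, -0.0143, 0.2156)
(τ − ω×Iω)/I = (-8.9300, 0.5269, -2.3040)
ω + α·dt = (0.9214, 1.4105, 0.0539)
Hamilton product q⊗(0,ω) = (0.2523712, 1.3517585, 0.5782888, 0.9770559)
updated quaternion q' = (0.7553, 0.3381, -0.4007, -0.3932)

p' = (-0.5820, -2.4400, 0.8960)
q' = (0.7553, 0.3381, -0.4007, -0.3932)
v' = (0.9190, -2.0250, -0.2330)
ω' = (0.9214, 1.4105, 0.0539)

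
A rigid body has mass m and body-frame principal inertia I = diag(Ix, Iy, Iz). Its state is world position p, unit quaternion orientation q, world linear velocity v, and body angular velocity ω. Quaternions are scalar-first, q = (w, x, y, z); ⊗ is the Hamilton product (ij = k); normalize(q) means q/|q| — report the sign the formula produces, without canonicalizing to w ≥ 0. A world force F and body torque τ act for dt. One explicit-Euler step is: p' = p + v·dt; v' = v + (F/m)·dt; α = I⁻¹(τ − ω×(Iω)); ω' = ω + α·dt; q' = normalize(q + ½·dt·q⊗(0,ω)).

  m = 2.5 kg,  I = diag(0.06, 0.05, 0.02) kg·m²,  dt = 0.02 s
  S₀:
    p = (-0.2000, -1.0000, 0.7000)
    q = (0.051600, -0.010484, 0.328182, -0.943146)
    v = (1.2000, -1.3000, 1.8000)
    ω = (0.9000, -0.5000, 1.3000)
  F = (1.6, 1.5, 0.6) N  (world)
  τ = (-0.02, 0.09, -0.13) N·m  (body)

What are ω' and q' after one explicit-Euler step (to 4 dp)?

ω' = (0.8868, -0.4827, 1.1655)
q' = (0.0656, -0.0105, 0.3195, -0.9452)

precession coupling ω×(Iω) = (0.0195, 0.0468, 0.0045)
(τ − ω×Iω)/I = (-0.6583, 0.8640, -6.7250)
ω' = ω + α·dt = (0.8868, -0.4827, 1.1655)
Hamilton product q⊗(0,ω) = (1.3996164, 0.0015036, -0.8610022, -0.2230418)
q' = normalize(q + ½dt·q⊗(0,ω)) = (0.0656, -0.0105, 0.3195, -0.9452)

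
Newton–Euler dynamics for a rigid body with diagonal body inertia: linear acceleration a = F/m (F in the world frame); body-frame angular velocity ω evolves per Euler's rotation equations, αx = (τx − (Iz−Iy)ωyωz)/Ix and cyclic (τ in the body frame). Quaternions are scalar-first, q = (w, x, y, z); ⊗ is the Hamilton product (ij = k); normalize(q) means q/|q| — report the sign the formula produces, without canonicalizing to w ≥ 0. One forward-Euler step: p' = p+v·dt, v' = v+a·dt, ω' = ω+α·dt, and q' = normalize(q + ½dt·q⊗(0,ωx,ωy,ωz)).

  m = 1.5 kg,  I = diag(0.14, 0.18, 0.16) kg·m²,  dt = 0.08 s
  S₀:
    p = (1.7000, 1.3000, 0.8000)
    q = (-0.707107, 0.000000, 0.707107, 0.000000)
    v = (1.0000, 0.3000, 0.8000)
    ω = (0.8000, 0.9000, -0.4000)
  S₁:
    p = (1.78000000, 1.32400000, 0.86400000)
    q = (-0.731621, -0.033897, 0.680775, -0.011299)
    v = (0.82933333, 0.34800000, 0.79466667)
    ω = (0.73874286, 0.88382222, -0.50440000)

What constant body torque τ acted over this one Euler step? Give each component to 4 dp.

rate change Δω = (-0.06125714, -0.01617778, -0.10440000)
gyro term ω₀×Iω₀ = (0.0072, 0.0064, 0.0288)
τ = I·(Δω/dt) + ω₀×(Iω₀) = (-0.1000, -0.0300, -0.1800)

τ = (-0.1000, -0.0300, -0.1800)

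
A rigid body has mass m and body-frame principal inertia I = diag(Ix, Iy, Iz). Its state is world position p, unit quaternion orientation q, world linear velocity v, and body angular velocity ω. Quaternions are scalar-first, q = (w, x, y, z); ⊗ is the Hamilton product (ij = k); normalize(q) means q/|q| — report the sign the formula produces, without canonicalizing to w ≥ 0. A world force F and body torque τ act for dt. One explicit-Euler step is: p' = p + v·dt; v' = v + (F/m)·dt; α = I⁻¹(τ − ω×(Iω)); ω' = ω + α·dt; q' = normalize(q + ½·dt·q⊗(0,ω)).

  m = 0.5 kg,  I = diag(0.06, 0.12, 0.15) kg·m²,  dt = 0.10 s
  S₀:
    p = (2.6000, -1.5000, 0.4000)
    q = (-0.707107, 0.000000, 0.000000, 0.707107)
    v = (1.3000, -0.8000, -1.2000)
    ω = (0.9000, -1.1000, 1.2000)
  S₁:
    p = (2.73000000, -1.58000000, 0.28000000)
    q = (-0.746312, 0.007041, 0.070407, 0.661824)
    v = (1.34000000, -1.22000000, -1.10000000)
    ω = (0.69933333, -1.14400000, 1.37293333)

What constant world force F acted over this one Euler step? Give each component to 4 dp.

F = (0.2000, -2.1000, 0.5000)

Δv = v₁−v₀ = (0.04000000, -0.42000000, 0.10000000)
m·(v₁−v₀)/dt = (0.2000, -2.1000, 0.5000)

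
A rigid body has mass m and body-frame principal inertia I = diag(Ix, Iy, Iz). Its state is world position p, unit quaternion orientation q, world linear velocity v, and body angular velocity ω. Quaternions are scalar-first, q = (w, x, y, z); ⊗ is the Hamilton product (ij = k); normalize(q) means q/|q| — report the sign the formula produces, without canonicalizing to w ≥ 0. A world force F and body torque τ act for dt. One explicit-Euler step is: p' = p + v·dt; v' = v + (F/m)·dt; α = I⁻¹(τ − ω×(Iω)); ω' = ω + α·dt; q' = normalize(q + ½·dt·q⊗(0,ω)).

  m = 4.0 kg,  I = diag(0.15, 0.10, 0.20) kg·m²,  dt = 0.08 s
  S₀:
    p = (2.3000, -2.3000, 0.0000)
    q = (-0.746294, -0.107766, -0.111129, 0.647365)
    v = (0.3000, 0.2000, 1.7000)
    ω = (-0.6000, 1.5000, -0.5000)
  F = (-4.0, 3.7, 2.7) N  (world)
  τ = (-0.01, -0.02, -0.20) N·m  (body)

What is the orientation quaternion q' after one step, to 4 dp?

q' = (-0.7276, -0.1262, -0.1732, 0.6517)

2q̇ = q⊗(0,ω) = (0.4257164, -0.4677066, -1.5617430, 0.1448206)
q' = normalize(q + ½dt·q⊗(0,ω)) = (-0.7276, -0.1262, -0.1732, 0.6517)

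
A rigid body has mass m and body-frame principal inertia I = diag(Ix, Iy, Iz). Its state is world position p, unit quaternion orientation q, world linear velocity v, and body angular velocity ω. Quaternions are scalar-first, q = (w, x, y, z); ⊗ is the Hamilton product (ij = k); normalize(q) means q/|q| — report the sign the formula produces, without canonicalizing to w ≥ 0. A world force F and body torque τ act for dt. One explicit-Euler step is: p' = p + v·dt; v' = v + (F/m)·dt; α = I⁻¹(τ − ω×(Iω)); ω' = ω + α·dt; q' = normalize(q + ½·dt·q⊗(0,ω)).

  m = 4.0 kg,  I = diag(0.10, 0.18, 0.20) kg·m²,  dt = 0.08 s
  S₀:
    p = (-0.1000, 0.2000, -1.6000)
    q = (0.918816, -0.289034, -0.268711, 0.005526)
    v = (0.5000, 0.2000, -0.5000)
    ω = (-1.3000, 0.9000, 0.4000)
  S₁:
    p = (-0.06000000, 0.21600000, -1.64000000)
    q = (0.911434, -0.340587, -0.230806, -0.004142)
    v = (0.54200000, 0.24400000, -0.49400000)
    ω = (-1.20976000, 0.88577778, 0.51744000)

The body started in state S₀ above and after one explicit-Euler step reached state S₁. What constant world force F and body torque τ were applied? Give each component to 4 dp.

F = (2.1000, 2.2000, 0.3000)
τ = (0.1200, 0.0200, 0.2000)

Δv = v₁−v₀ = (0.04200000, 0.04400000, 0.00600000)
applied force F = (2.1000, 2.2000, 0.3000)
rate change Δω = (0.09024000, -0.01422222, 0.11744000)
applied torque τ = (0.1200, 0.0200, 0.2000)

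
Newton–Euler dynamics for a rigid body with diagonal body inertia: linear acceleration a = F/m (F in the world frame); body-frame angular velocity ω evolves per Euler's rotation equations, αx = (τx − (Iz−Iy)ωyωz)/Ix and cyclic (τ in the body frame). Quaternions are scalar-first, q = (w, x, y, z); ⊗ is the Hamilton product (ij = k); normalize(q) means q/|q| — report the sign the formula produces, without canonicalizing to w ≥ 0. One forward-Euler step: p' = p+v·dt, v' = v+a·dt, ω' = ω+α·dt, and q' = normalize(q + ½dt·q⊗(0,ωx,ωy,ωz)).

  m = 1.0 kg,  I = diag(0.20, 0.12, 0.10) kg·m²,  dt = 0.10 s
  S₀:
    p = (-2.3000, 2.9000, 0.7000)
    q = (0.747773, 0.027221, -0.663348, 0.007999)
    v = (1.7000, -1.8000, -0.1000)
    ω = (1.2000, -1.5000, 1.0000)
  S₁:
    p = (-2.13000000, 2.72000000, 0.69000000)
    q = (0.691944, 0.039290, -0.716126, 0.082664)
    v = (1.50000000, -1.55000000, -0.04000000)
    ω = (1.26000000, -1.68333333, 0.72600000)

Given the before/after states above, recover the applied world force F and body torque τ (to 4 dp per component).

F = (-2.0000, 2.5000, 0.6000)
τ = (0.1500, -0.1000, -0.1300)

ω₁ − ω₀ = (0.06000000, -0.18333333, -0.27400000)
applied torque τ = (0.1500, -0.1000, -0.1300)
v₁ − v₀ = (-0.20000000, 0.25000000, 0.06000000)
applied force F = (-2.0000, 2.5000, 0.6000)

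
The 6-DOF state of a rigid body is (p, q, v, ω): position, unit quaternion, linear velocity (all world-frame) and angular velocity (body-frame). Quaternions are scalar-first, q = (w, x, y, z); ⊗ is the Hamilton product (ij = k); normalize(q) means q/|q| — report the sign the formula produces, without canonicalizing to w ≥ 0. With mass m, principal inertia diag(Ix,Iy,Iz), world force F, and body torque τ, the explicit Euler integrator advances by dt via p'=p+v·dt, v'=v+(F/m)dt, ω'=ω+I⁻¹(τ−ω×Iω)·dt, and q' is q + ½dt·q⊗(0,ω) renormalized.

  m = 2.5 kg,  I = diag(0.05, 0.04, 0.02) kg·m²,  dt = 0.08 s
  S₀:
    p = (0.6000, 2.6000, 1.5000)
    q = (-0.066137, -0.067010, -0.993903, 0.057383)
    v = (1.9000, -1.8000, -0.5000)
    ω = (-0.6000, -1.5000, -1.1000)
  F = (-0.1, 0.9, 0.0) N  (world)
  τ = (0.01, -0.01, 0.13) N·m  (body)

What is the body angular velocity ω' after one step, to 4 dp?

ω' = (-0.5312, -1.5596, -0.5440)

ω×(Iω) gyroscopic = (-0.0330, 0.0198, -0.0090)
α = I⁻¹(τ − ω×Iω) = (0.8600, -0.7450, 6.9500)
ω + α·dt = (-0.5312, -1.5596, -0.5440)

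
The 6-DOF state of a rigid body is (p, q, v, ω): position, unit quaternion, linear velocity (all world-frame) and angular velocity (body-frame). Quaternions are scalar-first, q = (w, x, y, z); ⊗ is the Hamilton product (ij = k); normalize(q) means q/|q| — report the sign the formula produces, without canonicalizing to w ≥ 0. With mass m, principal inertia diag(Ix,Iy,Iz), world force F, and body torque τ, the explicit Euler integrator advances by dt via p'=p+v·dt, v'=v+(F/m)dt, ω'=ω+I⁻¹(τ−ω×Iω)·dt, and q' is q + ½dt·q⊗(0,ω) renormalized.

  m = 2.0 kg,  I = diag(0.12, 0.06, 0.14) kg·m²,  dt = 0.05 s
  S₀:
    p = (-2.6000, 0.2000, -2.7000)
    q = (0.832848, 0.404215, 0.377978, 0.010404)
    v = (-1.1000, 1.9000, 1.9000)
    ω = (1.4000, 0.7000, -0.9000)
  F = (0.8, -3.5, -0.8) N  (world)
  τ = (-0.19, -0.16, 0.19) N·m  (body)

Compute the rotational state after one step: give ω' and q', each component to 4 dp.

ω' = (1.3418, 0.5457, -0.8111)
q' = (0.8115, 0.4242, 0.4016, -0.0145)

precession coupling ω×(Iω) = (-0.0504, 0.0252, -0.0588)
(τ − ω×Iω)/I = (-1.1633, -3.0867, 1.7771)
ω' = ω + α·dt = (1.3418, 0.5457, -0.8111)
Hamilton product q⊗(0,ω) = (-0.8211220, 0.8185242, 0.9613527, -0.9957819)
q + ½dt·q⊗(0,ω), renormalized = (0.8115, 0.4242, 0.4016, -0.0145)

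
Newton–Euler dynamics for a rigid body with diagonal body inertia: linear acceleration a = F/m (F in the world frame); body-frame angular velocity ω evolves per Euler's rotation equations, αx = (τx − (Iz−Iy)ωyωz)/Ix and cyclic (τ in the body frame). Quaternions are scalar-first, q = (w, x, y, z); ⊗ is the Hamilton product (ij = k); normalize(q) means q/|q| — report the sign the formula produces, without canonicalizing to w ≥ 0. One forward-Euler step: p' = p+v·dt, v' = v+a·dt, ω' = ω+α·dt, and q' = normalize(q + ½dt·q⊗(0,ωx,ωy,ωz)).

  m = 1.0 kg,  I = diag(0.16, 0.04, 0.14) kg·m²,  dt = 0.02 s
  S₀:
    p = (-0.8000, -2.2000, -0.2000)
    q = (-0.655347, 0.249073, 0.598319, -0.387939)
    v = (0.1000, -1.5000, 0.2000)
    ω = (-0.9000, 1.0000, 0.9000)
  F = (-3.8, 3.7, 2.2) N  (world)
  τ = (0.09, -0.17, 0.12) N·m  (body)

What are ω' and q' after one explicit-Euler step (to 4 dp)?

precession coupling ω×(Iω) = (0.0900, -0.0162, 0.1080)
angular accel α = (0.0000, -3.8450, 0.0857)
ω' = ω + α·dt = (-0.9000, 0.9231, 0.9017)
Hamilton product q⊗(0,ω) = (-0.0250082, 1.5162384, -0.5303676, 0.1977478)
updated quaternion q' = (-0.6555, 0.2642, 0.5929, -0.3859)

ω' = (-0.9000, 0.9231, 0.9017)
q' = (-0.6555, 0.2642, 0.5929, -0.3859)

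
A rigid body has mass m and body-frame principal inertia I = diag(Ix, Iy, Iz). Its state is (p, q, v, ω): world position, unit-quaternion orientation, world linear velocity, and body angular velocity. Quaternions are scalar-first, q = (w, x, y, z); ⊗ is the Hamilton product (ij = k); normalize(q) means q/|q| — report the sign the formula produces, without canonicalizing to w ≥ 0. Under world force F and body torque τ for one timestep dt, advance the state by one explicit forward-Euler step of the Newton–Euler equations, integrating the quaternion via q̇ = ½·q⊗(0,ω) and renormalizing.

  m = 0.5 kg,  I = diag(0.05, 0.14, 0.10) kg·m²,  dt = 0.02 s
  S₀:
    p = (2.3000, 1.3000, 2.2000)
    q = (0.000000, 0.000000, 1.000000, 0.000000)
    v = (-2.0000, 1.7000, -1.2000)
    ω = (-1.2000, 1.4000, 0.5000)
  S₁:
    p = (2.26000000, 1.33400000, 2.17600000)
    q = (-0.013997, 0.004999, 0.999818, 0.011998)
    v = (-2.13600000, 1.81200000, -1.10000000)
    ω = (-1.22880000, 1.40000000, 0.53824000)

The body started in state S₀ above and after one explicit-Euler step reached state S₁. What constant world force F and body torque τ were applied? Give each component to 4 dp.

F = (-3.4000, 2.8000, 2.5000)
τ = (-0.1000, 0.0300, 0.0400)

ω₁ − ω₀ = (-0.02880000, 0.00000000, 0.03824000)
I·α + gyro = (-0.1000, 0.0300, 0.0400)
Δv = v₁−v₀ = (-0.13600000, 0.11200000, 0.10000000)
applied force F = (-3.4000, 2.8000, 2.5000)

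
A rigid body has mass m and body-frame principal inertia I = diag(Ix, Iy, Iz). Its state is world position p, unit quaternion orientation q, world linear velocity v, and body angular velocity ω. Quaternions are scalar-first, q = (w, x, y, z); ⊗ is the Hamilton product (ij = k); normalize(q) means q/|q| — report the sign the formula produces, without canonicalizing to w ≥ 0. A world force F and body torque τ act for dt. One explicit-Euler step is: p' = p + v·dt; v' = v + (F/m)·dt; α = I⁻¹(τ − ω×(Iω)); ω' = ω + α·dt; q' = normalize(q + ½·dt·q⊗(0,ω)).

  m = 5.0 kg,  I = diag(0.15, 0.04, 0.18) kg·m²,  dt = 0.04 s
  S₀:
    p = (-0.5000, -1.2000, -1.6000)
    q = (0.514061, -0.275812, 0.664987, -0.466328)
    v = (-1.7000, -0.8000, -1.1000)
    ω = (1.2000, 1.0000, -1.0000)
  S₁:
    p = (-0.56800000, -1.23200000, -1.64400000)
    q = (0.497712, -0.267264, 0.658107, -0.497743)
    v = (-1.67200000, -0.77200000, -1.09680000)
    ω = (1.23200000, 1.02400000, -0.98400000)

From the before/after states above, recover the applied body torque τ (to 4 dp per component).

ω₁ − ω₀ = (0.03200000, 0.02400000, 0.01600000)
I·α + gyro = (-0.0200, 0.0600, -0.0600)

τ = (-0.0200, 0.0600, -0.0600)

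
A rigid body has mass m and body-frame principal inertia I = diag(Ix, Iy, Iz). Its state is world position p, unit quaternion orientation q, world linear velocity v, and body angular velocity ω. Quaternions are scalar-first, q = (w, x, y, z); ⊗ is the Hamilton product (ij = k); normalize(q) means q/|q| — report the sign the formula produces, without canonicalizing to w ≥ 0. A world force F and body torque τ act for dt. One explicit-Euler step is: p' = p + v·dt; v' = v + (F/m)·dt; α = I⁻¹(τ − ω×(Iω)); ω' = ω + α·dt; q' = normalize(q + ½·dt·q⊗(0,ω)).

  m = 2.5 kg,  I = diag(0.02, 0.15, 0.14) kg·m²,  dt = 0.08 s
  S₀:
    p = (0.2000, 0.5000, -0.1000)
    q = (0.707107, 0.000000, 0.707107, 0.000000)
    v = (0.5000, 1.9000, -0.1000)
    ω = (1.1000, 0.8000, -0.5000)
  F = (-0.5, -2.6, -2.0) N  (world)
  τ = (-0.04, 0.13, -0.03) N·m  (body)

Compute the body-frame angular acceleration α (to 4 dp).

α = (-2.2000, 0.4267, -1.0314)

ω×(Iω) gyroscopic = (0.0040, 0.0660, 0.1144)
angular accel α = (-2.2000, 0.4267, -1.0314)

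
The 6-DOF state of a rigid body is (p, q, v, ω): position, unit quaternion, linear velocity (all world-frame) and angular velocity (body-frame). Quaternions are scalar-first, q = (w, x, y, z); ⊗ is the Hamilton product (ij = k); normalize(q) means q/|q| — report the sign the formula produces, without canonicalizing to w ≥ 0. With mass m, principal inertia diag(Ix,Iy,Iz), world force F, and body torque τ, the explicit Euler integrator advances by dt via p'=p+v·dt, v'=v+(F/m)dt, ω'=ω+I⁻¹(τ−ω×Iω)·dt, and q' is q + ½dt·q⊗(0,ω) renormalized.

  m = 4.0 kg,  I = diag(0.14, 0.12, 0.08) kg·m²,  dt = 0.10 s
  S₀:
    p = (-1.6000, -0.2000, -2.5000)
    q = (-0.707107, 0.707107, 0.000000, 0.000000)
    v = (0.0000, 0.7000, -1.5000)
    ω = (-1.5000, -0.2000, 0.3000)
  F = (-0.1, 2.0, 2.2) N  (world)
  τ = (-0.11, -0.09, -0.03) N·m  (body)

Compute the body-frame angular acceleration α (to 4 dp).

precession coupling ω×(Iω) = (0.0024, -0.0270, -0.0060)
α = I⁻¹(τ − ω×Iω) = (-0.8029, -0.5250, -0.3000)

α = (-0.8029, -0.5250, -0.3000)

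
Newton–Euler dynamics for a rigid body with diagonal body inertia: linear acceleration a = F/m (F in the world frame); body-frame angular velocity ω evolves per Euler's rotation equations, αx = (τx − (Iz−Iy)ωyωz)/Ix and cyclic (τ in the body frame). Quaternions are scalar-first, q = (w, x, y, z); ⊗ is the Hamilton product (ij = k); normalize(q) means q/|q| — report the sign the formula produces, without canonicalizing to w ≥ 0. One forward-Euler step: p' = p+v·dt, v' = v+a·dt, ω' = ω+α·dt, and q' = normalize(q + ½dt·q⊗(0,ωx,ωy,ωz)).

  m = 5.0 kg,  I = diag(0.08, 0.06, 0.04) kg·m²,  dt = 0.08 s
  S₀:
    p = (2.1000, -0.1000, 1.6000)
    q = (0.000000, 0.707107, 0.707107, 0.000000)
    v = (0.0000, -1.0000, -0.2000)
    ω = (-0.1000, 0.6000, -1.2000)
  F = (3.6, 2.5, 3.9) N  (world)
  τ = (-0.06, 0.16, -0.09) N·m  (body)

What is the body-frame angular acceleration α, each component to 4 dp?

gyro term ω×Iω = (0.0144, 0.0048, 0.0012)
(τ − ω×Iω)/I = (-0.9300, 2.5867, -2.2800)

α = (-0.9300, 2.5867, -2.2800)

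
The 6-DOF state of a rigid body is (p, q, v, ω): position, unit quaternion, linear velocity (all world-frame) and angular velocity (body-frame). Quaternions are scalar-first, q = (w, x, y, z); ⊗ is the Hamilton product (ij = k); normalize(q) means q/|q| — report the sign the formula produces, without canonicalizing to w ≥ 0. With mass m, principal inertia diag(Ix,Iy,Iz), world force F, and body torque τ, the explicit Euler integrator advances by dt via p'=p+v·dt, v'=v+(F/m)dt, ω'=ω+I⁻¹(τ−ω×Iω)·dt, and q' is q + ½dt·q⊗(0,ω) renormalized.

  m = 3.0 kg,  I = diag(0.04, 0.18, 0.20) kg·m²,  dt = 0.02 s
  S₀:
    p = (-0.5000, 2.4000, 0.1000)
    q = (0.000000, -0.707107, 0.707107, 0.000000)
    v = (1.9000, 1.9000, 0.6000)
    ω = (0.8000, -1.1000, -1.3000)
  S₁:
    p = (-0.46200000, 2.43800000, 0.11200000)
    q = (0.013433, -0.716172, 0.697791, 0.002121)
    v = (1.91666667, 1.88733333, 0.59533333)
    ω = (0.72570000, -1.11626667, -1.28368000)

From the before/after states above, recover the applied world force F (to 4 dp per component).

F = (2.5000, -1.9000, -0.7000)

Δv = v₁−v₀ = (0.01666667, -0.01266667, -0.00466667)
m·(v₁−v₀)/dt = (2.5000, -1.9000, -0.7000)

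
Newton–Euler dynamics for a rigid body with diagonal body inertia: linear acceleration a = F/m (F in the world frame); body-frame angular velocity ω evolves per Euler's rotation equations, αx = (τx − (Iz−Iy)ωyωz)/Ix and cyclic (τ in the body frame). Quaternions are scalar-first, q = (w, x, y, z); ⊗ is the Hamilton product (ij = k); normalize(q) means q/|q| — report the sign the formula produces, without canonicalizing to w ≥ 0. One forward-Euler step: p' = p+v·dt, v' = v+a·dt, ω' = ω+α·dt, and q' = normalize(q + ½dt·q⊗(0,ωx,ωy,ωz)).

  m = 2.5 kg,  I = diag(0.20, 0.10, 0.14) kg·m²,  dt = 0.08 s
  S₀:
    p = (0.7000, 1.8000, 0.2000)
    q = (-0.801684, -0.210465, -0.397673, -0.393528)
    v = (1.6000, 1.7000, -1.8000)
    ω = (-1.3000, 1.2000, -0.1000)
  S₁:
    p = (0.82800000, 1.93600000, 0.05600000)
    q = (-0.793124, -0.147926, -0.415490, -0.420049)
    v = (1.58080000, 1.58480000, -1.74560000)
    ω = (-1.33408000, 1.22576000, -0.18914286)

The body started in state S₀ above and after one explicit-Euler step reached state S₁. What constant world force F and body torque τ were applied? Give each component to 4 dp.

F = (-0.6000, -3.6000, 1.7000)
τ = (-0.0900, 0.0400, 0.0000)

Δω = ω₁−ω₀ = (-0.03408000, 0.02576000, -0.08914286)
I·α + gyro = (-0.0900, 0.0400, 0.0000)
velocity change Δv = (-0.01920000, -0.11520000, 0.05440000)
m·(v₁−v₀)/dt = (-0.6000, -3.6000, 1.7000)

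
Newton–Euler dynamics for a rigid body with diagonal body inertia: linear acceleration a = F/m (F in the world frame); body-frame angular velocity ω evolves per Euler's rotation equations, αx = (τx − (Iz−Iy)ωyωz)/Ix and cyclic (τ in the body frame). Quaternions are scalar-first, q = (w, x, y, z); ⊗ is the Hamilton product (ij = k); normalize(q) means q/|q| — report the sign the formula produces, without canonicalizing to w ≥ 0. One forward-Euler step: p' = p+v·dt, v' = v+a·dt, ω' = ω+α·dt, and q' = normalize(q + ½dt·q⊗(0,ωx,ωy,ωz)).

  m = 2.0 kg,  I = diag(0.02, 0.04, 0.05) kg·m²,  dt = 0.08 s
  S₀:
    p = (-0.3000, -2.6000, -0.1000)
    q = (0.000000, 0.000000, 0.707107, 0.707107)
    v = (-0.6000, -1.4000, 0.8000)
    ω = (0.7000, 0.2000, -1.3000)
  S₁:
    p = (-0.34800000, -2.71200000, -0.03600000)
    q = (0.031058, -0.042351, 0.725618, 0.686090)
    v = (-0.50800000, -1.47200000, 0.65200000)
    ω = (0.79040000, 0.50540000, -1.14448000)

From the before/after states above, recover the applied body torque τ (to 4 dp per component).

τ = (0.0200, 0.1800, 0.1000)

ω₁ − ω₀ = (0.09040000, 0.30540000, 0.15552000)
ω₀×(Iω₀) = (-0.0026, 0.0273, 0.0028)
τ = I·(Δω/dt) + ω₀×(Iω₀) = (0.0200, 0.1800, 0.1000)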